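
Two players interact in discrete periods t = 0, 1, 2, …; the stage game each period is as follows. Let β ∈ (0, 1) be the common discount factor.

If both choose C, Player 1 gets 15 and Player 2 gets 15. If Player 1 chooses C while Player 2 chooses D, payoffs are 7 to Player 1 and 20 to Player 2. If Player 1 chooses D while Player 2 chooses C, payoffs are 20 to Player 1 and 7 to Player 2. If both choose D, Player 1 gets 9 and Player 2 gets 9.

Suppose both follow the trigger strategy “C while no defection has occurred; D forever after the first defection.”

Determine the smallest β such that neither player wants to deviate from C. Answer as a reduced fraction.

5/11

Under grim trigger the critical discount factor is (T−C)/(T−P) with T = 20, C = 15, P = 9.
β* = (20−15)/(20−9) = 5/11.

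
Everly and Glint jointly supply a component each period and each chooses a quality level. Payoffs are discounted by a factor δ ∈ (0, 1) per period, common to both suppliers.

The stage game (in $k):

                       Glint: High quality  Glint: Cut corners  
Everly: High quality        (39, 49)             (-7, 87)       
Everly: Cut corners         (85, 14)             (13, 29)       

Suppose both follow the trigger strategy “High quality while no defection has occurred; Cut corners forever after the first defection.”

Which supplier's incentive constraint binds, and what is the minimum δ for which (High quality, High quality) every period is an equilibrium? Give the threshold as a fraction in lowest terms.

Everly: cooperation gives 39 each period; deviation gives 85 once then 13 forever.
  39/(1−δ) ≥ 85 + 13δ/(1−δ) ⇒ δ ≥ 46/72 = 23/36.
Glint: cooperation gives 49 each period; deviation gives 87 once then 29 forever.
  δ ≥ 38/58 = 19/29.
Both must hold, so the binding constraint is Glint's: δ ≥ 19/29.

Glint; δ ≥ 19/29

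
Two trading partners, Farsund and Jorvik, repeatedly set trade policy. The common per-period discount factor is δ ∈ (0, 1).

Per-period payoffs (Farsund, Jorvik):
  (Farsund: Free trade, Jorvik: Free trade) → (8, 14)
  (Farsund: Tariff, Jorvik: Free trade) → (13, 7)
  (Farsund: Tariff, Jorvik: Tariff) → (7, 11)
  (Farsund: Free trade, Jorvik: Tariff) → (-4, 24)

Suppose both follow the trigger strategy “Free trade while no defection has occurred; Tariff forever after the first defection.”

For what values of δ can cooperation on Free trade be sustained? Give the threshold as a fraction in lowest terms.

For Farsund: deviation gain 13−8 = 5, per-period punishment loss 8−7 = 1. IC gives δ ≥ 5/6.
For Jorvik: gain 10, loss 3 per period, so δ ≥ 10/13.
The tighter constraint is Farsund's, so cooperation needs δ ≥ 5/6.

5/6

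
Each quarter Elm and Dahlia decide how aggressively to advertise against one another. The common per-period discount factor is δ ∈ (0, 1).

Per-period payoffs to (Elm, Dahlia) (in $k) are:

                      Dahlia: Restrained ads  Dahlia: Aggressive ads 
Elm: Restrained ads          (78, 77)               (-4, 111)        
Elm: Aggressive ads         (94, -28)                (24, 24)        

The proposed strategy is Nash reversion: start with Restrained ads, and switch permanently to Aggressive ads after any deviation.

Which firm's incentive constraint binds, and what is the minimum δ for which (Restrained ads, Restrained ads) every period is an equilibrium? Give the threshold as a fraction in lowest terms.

Dahlia; δ ≥ 34/87

Elm's threshold: (94−78)/(94−24) = 8/35.
Dahlia's threshold: (111−77)/(111−24) = 34/87.
8/35 < 34/87, so Dahlia binds and δ* = 34/87.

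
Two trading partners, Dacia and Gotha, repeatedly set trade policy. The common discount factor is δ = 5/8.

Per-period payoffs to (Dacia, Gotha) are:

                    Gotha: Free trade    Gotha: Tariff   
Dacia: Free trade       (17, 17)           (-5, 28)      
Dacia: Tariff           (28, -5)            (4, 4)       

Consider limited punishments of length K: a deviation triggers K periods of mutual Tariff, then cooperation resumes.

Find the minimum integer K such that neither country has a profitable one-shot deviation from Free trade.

2

No profitable deviation requires (17−4)(δ+…+δ^K) ≥ 28−17, i.e. δ+…+δ^K ≥ 11/13 ≈ 0.8462.
With δ = 5/8, the partial sums are K=1: 0.6250, K=2: 1.0156.
K = 2 is the first length at which the sum reaches 0.8462.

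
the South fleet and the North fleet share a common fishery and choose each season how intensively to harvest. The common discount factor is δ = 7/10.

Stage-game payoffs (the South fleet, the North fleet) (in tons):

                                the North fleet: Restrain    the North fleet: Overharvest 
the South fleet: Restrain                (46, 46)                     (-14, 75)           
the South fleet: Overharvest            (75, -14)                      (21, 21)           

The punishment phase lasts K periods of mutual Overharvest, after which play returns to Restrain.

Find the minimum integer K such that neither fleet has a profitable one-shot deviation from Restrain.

2

No profitable deviation requires (46−21)(δ+…+δ^K) ≥ 75−46, i.e. δ+…+δ^K ≥ 29/25 ≈ 1.1600.
With δ = 7/10, the partial sums are K=1: 0.7000, K=2: 1.1900.
K = 2 is the first length at which the sum reaches 1.1600.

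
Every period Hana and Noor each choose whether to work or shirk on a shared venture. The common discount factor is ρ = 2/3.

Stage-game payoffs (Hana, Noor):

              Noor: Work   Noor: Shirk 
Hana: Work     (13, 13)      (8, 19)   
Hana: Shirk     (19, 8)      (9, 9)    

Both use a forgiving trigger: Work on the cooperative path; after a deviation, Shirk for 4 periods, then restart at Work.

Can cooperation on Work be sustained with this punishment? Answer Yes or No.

A one-shot deviation gives 19 now, then 9 for 4 periods, then back to 13.
Gain from deviating: (19−13) today; loss: (13−9) in each of the next 4 periods.
No-deviation condition: (13−9)(ρ+…+ρ^4) ≥ 19−13, i.e. ρ+…+ρ^4 ≥ 3/2.
At ρ = 2/3: ρ+…+ρ^4 = 1.6049 ≥ 1.5000.
So cooperation is sustainable.

Yes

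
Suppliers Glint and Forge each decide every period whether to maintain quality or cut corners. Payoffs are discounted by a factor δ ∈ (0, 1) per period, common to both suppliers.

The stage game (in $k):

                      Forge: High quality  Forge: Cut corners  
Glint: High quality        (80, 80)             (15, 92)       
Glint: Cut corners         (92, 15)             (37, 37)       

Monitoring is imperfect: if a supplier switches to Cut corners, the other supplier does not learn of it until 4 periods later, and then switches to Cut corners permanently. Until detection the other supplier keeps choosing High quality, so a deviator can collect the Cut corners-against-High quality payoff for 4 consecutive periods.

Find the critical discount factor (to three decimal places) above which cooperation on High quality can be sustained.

0.683

Deviating for the 4 undetected periods gains 92−80 = 12 per period over cooperation, then loses 80−37 = 43 per period forever once punishment starts.
Gain: 12(1 + δ + … + δ^3); loss: 43·δ^4/(1−δ).
No profitable deviation ⇔ 12(1−δ^4) ≤ 43·δ^4, i.e. δ^4 ≥ 12/(12+43) = 12/55.
Hence δ ≥ (12/55)^(1/4) ≈ 0.683.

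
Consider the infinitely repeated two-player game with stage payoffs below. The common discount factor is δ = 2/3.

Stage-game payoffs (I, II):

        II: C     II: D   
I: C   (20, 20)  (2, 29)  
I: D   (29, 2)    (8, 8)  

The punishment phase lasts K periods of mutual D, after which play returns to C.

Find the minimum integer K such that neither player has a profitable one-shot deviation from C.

2

No profitable deviation requires (20−8)(δ+…+δ^K) ≥ 29−20, i.e. δ+…+δ^K ≥ 3/4 ≈ 0.7500.
With δ = 2/3, the partial sums are K=1: 0.6667, K=2: 1.1111.
K = 2 is the first length at which the sum reaches 0.7500.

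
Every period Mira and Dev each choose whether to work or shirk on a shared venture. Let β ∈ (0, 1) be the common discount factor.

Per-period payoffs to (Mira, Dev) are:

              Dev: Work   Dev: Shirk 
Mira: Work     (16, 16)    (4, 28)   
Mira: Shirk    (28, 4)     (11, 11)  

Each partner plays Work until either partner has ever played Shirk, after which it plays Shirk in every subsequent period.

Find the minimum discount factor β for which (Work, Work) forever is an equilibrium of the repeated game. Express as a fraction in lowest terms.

12/17

Cooperation forever yields 16 each period: 16/(1−β).
Deviating yields 28 once, then 11 forever: 28 + 11β/(1−β).
No profitable deviation requires 16/(1−β) ≥ 28 + 11β/(1−β).
Multiplying by (1−β): 16 ≥ 28(1−β) + 11β = 28 − 17β.
So 17β ≥ 12, i.e. β ≥ 12/17.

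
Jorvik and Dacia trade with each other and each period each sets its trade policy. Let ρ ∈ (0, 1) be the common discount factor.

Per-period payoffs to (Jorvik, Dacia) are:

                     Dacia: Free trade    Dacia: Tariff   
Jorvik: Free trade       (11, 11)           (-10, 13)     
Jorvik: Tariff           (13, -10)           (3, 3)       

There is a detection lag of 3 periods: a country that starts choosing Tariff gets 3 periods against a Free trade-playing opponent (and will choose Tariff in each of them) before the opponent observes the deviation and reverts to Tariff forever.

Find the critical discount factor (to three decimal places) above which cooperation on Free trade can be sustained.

0.585

A deviator earns 13 for 3 periods, then 3 forever; cooperating earns 11 forever. Multiplying the IC by (1−ρ):
11 ≥ 13(1−ρ^3) + 3ρ^3, so 10·ρ^3 ≥ 2 and ρ^3 ≥ 1/5.
ρ ≥ (1/5)^(1/3) ≈ 0.585.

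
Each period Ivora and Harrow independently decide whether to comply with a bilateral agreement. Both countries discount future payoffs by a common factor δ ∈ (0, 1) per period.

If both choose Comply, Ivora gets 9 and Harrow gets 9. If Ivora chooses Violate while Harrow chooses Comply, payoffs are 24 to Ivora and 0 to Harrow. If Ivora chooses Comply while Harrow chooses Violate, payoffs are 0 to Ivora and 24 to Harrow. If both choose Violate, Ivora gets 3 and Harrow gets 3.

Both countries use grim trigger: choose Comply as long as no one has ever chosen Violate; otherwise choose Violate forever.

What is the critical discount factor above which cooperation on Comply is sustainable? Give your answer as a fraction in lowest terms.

Cooperation forever yields 9 each period: 9/(1−δ).
Deviating yields 24 once, then 3 forever: 24 + 3δ/(1−δ).
No profitable deviation requires 9/(1−δ) ≥ 24 + 3δ/(1−δ).
Multiplying by (1−δ): 9 ≥ 24(1−δ) + 3δ = 24 − 21δ.
So 21δ ≥ 15, i.e. δ ≥ 15/21 = 5/7.

5/7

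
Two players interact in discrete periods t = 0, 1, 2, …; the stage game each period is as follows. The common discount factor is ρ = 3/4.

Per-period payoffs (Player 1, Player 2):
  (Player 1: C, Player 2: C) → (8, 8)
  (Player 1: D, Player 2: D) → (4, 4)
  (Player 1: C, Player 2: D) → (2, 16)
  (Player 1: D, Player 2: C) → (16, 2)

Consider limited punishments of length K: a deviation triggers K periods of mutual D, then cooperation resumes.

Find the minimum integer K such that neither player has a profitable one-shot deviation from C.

IC: ρ(1−ρ^K)/(1−ρ) ≥ (16−8)/(8−4) = 2.
With ρ = 3/4: need 1 − ρ^K ≥ 2·(1−3/4)/(3/4), i.e. ρ^K ≤ 0.3333.
Since (3/4)^3 = 0.4219 and (3/4)^4 = 0.3164, the smallest such K is 4.

4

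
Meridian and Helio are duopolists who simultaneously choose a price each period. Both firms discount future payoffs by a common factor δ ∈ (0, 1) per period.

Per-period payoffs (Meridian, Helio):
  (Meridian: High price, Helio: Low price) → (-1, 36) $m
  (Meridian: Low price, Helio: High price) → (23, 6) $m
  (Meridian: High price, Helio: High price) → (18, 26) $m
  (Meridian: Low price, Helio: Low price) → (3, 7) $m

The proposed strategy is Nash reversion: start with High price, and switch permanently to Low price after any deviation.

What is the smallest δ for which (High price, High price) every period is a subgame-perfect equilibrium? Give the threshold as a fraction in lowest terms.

10/29

Meridian: cooperation gives 18 each period; deviation gives 23 once then 3 forever.
  18/(1−δ) ≥ 23 + 3δ/(1−δ) ⇒ δ ≥ 5/20 = 1/4.
Helio: cooperation gives 26 each period; deviation gives 36 once then 7 forever.
  δ ≥ 10/29.
Both must hold, so the binding constraint is Helio's: δ ≥ 10/29.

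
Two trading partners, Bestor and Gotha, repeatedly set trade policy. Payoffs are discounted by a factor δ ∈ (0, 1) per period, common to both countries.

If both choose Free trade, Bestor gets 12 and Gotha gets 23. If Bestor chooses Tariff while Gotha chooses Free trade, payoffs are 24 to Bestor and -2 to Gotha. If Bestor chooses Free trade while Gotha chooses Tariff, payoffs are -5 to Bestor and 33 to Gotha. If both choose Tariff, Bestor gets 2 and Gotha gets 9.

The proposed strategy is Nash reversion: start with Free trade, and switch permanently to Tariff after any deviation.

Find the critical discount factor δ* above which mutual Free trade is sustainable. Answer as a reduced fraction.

6/11

Bestor: cooperation gives 12 each period; deviation gives 24 once then 2 forever.
  12/(1−δ) ≥ 24 + 2δ/(1−δ) ⇒ δ ≥ 12/22 = 6/11.
Gotha: cooperation gives 23 each period; deviation gives 33 once then 9 forever.
  δ ≥ 10/24 = 5/12.
Both must hold, so the binding constraint is Bestor's: δ ≥ 6/11.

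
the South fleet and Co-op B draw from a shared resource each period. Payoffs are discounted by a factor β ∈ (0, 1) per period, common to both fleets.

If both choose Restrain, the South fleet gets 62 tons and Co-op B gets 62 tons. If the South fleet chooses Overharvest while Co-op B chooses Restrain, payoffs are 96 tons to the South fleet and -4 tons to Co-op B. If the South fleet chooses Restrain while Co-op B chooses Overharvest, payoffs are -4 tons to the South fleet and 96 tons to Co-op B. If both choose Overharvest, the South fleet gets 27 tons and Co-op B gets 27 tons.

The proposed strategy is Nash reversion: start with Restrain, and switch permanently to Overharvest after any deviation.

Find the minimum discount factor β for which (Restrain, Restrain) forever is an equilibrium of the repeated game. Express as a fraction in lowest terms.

34/69

One-period gain from deviating is 96 − 62 = 34. The loss is 62 − 27 = 35 in every subsequent period, with present value 35·β/(1−β).
Deviation is unprofitable when 35·β/(1−β) ≥ 34, i.e. β/(1−β) ≥ 34/35.
Equivalently β ≥ 34/(34+35) = 34/69.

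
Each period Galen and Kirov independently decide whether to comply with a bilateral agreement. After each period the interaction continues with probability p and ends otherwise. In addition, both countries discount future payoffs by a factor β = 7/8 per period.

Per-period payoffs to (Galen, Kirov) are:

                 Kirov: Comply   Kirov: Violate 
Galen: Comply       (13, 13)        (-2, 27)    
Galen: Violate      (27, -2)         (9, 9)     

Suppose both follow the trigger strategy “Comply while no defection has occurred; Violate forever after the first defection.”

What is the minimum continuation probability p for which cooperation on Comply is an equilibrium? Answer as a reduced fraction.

Expected continuation weight on next period's payoff is β·p = 7/8·p, which plays the role of the discount factor.
Cooperation requires 7/8·p ≥ (27−13)/(27−9) = 7/9, hence p ≥ 8/9.

8/9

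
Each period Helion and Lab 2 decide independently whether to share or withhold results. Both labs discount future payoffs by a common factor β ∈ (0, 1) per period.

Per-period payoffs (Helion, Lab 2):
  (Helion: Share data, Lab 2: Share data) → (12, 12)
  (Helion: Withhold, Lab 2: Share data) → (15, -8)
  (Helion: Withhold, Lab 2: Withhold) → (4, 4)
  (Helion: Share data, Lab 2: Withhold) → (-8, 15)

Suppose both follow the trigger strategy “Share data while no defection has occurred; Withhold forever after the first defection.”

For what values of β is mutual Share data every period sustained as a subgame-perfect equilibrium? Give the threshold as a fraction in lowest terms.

3/11

One-period gain from deviating is 15 − 12 = 3. The loss is 12 − 4 = 8 in every subsequent period, with present value 8·β/(1−β).
Deviation is unprofitable when 8·β/(1−β) ≥ 3, i.e. β/(1−β) ≥ 3/8.
Equivalently β ≥ 3/(3+8) = 3/11.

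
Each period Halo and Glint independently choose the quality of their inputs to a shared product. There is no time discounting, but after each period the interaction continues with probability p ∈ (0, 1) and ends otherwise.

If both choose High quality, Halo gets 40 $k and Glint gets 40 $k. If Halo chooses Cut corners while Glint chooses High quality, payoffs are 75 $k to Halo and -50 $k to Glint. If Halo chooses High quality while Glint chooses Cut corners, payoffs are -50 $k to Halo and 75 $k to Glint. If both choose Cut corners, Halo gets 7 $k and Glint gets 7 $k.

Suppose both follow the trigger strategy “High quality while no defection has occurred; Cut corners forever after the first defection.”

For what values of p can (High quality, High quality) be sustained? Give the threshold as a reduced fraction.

With no time discounting, the continuation probability p plays the role of the discount factor.
Grim-trigger IC: 40/(1−p) ≥ 75 + 7p/(1−p) ⇒ p ≥ (75−40)/(75−7) = 35/68.

35/68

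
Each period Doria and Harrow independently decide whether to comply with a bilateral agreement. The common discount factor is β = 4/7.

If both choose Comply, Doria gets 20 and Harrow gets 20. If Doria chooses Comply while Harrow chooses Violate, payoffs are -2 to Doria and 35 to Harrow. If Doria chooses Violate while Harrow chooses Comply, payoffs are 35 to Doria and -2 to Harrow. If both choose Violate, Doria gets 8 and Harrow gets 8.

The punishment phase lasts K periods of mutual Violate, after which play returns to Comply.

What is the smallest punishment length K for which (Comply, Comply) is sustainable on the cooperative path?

5

No profitable deviation requires (20−8)(β+…+β^K) ≥ 35−20, i.e. β+…+β^K ≥ 5/4 ≈ 1.2500.
With β = 4/7, the partial sums are K=1: 0.5714, K=2: 0.8980, K=3: 1.0845, K=4: 1.1912, K=5: 1.2521.
K = 5 is the first length at which the sum reaches 1.2500.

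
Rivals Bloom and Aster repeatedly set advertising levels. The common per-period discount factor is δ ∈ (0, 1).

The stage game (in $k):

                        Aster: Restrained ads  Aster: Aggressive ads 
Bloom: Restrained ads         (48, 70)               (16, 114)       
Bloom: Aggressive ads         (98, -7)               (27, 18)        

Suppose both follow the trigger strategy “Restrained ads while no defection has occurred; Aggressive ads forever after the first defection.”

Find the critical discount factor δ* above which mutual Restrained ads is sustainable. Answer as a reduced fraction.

Bloom: cooperation gives 48 each period; deviation gives 98 once then 27 forever.
  48/(1−δ) ≥ 98 + 27δ/(1−δ) ⇒ δ ≥ 50/71.
Aster: cooperation gives 70 each period; deviation gives 114 once then 18 forever.
  δ ≥ 44/96 = 11/24.
Both must hold, so the binding constraint is Bloom's: δ ≥ 50/71.

50/71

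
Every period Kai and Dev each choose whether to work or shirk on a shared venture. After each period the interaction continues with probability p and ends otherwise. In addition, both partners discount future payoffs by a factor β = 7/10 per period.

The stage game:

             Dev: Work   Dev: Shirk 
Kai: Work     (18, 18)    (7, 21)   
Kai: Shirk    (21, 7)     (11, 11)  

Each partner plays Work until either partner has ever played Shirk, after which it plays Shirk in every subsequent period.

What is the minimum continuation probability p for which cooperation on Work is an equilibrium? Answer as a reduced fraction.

3/7

With continuation probability p and discount β, the effective per-period discount factor is βp.
Grim-trigger IC: βp ≥ (21−18)/(21−11) = 3/10.
So p ≥ (3/10)/(7/10) = 3/7.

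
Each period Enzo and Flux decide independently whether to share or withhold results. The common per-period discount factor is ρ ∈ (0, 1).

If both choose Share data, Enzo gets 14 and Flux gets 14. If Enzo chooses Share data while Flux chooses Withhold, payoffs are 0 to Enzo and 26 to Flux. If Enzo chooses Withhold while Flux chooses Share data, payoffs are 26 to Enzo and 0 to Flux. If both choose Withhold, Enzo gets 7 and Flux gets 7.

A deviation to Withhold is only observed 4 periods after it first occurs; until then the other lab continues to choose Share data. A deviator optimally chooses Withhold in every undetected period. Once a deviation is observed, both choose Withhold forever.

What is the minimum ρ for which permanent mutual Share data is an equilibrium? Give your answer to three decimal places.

A deviator earns 26 for 4 periods, then 7 forever; cooperating earns 14 forever. Multiplying the IC by (1−ρ):
14 ≥ 26(1−ρ^4) + 7ρ^4, so 19·ρ^4 ≥ 12 and ρ^4 ≥ 12/19.
ρ ≥ (12/19)^(1/4) ≈ 0.891.

0.891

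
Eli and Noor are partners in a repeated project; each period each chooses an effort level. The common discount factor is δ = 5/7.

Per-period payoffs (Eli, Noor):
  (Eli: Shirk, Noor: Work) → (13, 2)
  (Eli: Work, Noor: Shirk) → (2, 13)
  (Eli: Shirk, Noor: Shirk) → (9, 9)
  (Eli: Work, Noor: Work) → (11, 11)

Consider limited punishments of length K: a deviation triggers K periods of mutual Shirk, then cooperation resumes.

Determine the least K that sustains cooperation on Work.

IC: δ(1−δ^K)/(1−δ) ≥ (13−11)/(11−9) = 1.
With δ = 5/7: need 1 − δ^K ≥ 1·(1−5/7)/(5/7), i.e. δ^K ≤ 0.6000.
Since (5/7)^1 = 0.7143 and (5/7)^2 = 0.5102, the smallest such K is 2.

2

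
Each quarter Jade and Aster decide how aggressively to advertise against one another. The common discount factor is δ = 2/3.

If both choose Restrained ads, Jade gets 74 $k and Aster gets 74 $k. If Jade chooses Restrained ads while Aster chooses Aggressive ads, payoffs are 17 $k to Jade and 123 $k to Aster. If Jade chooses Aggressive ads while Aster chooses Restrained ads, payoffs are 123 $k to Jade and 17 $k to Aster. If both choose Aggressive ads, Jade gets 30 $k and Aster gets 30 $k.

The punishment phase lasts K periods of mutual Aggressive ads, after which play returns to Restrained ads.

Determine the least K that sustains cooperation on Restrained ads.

3

IC: δ(1−δ^K)/(1−δ) ≥ (123−74)/(74−30) = 49/44.
With δ = 2/3: need 1 − δ^K ≥ 49/44·(1−2/3)/(2/3), i.e. δ^K ≤ 0.4432.
Since (2/3)^2 = 0.4444 and (2/3)^3 = 0.2963, the smallest such K is 3.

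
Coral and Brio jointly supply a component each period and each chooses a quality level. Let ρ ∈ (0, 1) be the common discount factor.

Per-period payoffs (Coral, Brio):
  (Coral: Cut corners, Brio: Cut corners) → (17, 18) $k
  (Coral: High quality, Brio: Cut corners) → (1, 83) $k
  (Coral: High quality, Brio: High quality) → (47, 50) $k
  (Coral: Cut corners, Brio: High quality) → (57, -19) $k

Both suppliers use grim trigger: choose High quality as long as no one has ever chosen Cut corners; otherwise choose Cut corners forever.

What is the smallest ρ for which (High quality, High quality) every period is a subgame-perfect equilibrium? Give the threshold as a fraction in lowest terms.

Coral: cooperation gives 47 each period; deviation gives 57 once then 17 forever.
  47/(1−ρ) ≥ 57 + 17ρ/(1−ρ) ⇒ ρ ≥ 10/40 = 1/4.
Brio: cooperation gives 50 each period; deviation gives 83 once then 18 forever.
  ρ ≥ 33/65.
Both must hold, so the binding constraint is Brio's: ρ ≥ 33/65.

33/65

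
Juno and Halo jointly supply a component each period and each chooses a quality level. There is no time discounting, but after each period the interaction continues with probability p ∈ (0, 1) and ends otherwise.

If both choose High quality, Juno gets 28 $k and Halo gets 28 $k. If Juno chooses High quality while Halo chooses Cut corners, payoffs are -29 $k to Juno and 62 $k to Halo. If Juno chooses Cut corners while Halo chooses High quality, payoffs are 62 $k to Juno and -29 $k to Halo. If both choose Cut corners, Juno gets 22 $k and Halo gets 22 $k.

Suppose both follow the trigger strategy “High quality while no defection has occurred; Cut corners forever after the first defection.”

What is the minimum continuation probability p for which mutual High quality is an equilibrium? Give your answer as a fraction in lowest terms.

With no time discounting, the continuation probability p plays the role of the discount factor.
Grim-trigger IC: 28/(1−p) ≥ 62 + 22p/(1−p) ⇒ p ≥ (62−28)/(62−22) = 17/20.

17/20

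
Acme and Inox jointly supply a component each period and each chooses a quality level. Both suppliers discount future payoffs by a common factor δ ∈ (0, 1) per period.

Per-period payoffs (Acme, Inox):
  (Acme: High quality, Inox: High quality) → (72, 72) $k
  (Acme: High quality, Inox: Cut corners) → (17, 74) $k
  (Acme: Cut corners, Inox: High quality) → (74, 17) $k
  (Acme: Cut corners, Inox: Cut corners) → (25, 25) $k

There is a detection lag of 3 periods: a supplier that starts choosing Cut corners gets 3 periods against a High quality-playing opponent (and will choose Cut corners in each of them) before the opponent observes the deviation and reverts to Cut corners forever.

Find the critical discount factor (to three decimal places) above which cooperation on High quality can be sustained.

0.344

A deviator earns 74 for 3 periods, then 25 forever; cooperating earns 72 forever. Multiplying the IC by (1−δ):
72 ≥ 74(1−δ^3) + 25δ^3, so 49·δ^3 ≥ 2 and δ^3 ≥ 2/49.
δ ≥ (2/49)^(1/3) ≈ 0.344.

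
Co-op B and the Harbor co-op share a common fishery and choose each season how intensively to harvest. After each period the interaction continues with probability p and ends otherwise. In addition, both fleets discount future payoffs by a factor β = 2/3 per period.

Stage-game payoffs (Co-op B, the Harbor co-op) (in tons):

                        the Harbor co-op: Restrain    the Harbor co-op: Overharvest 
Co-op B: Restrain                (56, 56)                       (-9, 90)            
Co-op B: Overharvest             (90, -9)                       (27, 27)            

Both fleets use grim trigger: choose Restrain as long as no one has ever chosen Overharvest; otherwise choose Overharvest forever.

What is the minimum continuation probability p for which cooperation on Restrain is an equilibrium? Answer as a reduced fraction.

17/21

Expected continuation weight on next period's payoff is β·p = 2/3·p, which plays the role of the discount factor.
Cooperation requires 2/3·p ≥ (90−56)/(90−27) = 34/63, hence p ≥ 17/21.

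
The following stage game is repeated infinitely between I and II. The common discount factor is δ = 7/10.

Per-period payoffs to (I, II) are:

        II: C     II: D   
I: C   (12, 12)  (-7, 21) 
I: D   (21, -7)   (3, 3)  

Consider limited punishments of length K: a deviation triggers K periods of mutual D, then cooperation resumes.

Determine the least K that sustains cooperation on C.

2

IC: δ(1−δ^K)/(1−δ) ≥ (21−12)/(12−3) = 1.
With δ = 7/10: need 1 − δ^K ≥ 1·(1−7/10)/(7/10), i.e. δ^K ≤ 0.5714.
Since (7/10)^1 = 0.7000 and (7/10)^2 = 0.4900, the smallest such K is 2.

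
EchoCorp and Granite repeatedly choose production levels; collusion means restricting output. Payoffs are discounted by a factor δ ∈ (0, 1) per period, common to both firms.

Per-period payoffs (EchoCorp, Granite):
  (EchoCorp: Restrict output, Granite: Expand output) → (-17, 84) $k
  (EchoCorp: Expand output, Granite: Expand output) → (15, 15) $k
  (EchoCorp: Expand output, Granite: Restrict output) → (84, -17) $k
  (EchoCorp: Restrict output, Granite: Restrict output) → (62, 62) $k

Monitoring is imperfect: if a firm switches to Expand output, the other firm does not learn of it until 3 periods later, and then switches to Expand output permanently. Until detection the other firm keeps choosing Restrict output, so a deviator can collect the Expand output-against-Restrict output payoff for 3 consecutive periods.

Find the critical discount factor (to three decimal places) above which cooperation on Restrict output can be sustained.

0.683

The best deviation is to choose Expand output for all 3 undetected periods, earning 84 each, then 15 forever once detected.
Deviation value: 84(1−δ^3)/(1−δ) + 15δ^3/(1−δ); cooperation value: 62/(1−δ).
IC: 62 ≥ 84(1−δ^3) + 15δ^3 = 84 − 69δ^3.
So δ^3 ≥ 22/69, giving δ ≥ (22/69)^(1/3) ≈ 0.683.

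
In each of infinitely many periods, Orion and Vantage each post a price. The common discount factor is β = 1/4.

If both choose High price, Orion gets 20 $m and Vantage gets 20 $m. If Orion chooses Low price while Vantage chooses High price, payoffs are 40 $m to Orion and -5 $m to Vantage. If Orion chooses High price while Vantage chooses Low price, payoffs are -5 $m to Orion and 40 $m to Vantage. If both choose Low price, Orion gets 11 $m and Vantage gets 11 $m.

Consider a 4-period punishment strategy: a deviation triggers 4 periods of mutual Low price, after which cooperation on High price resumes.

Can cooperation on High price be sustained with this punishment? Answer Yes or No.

Comparing payoff streams over the 5 periods until play realigns: cooperate → 20(1+β+…+β^4); deviate → 40 + 11(β+…+β^4).
Cooperation is sustained iff (20−11)(β+…+β^4) ≥ 40−20.
β+…+β^4 = 1/4·(1−(1/4)^4)/(1−1/4) = 0.3320, and (40−20)/(20−11) = 2.2222.
0.3320 < 2.2222, so cooperation is not sustainable.

No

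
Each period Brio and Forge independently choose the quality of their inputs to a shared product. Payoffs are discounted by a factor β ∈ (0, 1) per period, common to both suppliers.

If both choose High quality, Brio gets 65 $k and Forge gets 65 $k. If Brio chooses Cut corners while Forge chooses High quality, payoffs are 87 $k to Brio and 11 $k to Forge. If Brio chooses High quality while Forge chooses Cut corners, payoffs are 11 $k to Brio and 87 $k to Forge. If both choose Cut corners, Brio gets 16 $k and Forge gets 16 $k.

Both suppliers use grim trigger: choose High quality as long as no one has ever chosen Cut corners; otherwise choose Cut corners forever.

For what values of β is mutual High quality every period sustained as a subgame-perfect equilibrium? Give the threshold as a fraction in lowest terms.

Under grim trigger the critical discount factor is (T−C)/(T−P) with T = 87, C = 65, P = 16.
β* = (87−65)/(87−16) = 22/71.

22/71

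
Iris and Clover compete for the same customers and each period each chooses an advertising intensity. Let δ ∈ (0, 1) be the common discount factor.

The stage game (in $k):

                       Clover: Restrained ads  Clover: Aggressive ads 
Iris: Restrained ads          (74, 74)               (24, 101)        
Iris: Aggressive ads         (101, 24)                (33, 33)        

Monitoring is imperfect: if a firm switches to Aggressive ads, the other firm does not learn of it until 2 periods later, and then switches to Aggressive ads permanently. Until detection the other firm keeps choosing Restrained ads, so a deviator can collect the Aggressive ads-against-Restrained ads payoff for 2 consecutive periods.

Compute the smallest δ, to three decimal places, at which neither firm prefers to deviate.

0.630

A deviator earns 101 for 2 periods, then 33 forever; cooperating earns 74 forever. Multiplying the IC by (1−δ):
74 ≥ 101(1−δ^2) + 33δ^2, so 68·δ^2 ≥ 27 and δ^2 ≥ 27/68.
δ ≥ (27/68)^(1/2) ≈ 0.630.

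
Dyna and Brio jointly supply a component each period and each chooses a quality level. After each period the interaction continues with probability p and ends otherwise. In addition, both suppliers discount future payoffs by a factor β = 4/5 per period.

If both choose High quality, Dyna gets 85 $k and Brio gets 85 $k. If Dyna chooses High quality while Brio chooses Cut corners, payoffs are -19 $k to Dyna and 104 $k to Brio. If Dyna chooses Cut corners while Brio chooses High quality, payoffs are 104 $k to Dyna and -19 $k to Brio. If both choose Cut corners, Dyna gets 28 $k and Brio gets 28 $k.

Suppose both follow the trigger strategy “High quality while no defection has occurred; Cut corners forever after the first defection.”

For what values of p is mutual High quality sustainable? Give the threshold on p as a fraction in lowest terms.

With continuation probability p and discount β, the effective per-period discount factor is βp.
Grim-trigger IC: βp ≥ (104−85)/(104−28) = 1/4.
So p ≥ (1/4)/(4/5) = 5/16.

5/16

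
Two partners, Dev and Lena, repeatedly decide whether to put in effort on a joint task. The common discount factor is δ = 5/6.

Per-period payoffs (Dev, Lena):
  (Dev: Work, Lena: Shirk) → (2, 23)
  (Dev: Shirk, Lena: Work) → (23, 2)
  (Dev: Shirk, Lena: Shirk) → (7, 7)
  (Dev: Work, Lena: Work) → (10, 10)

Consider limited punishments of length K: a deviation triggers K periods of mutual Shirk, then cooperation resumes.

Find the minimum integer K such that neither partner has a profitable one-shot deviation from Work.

No profitable deviation requires (10−7)(δ+…+δ^K) ≥ 23−10, i.e. δ+…+δ^K ≥ 13/3 ≈ 4.3333.
With δ = 5/6, the partial sums are K=1: 0.8333, K=2: 1.5278, …, K=10: 4.1925, K=11: 4.3271, K=12: 4.4392.
K = 12 is the first length at which the sum reaches 4.3333.

12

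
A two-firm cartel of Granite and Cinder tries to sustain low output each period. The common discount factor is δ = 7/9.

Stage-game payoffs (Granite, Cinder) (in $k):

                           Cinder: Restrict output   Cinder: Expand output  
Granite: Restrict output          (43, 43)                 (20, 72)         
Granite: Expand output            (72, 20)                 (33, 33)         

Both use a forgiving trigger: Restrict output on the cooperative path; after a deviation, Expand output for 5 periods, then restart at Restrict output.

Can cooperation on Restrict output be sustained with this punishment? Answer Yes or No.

Comparing payoff streams over the 6 periods until play realigns: cooperate → 43(1+δ+…+δ^5); deviate → 72 + 33(δ+…+δ^5).
Cooperation is sustained iff (43−33)(δ+…+δ^5) ≥ 72−43.
δ+…+δ^5 = 7/9·(1−(7/9)^5)/(1−7/9) = 2.5038, and (72−43)/(43−33) = 2.9000.
2.5038 < 2.9000, so cooperation is not sustainable.

No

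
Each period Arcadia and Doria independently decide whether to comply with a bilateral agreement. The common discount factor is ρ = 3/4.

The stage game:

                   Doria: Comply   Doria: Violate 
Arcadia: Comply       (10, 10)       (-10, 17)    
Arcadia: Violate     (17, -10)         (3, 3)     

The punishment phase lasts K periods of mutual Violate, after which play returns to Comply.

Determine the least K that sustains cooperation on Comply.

2

No profitable deviation requires (10−3)(ρ+…+ρ^K) ≥ 17−10, i.e. ρ+…+ρ^K ≥ 1 ≈ 1.0000.
With ρ = 3/4, the partial sums are K=1: 0.7500, K=2: 1.3125.
K = 2 is the first length at which the sum reaches 1.0000.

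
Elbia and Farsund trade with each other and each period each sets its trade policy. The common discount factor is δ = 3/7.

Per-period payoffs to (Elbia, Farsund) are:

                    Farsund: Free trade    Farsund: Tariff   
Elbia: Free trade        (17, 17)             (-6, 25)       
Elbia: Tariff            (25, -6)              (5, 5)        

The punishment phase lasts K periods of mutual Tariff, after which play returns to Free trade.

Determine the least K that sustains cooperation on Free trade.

3

No profitable deviation requires (17−5)(δ+…+δ^K) ≥ 25−17, i.e. δ+…+δ^K ≥ 2/3 ≈ 0.6667.
With δ = 3/7, the partial sums are K=1: 0.4286, K=2: 0.6122, K=3: 0.6910.
K = 3 is the first length at which the sum reaches 0.6667.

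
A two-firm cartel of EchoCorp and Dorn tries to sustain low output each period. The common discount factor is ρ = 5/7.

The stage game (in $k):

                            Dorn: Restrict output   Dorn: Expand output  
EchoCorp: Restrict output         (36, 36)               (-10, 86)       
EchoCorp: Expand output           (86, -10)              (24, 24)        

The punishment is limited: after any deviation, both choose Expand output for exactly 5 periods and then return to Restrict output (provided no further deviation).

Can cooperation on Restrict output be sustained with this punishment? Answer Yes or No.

No

A one-shot deviation gives 86 now, then 24 for 5 periods, then back to 36.
Gain from deviating: (86−36) today; loss: (36−24) in each of the next 5 periods.
No-deviation condition: (36−24)(ρ+…+ρ^5) ≥ 86−36, i.e. ρ+…+ρ^5 ≥ 25/6.
At ρ = 5/7: ρ+…+ρ^5 = 2.0352 < 4.1667.
So cooperation is not sustainable.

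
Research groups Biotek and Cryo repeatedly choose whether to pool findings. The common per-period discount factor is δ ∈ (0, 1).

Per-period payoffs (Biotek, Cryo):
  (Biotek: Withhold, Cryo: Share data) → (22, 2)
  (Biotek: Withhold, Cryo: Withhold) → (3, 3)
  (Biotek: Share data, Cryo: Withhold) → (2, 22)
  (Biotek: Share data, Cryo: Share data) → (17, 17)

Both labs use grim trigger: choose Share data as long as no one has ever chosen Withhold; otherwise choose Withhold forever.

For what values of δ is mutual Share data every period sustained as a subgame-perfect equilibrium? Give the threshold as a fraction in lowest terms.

5/19

One-period gain from deviating is 22 − 17 = 5. The loss is 17 − 3 = 14 in every subsequent period, with present value 14·δ/(1−δ).
Deviation is unprofitable when 14·δ/(1−δ) ≥ 5, i.e. δ/(1−δ) ≥ 5/14.
Equivalently δ ≥ 5/(5+14) = 5/19.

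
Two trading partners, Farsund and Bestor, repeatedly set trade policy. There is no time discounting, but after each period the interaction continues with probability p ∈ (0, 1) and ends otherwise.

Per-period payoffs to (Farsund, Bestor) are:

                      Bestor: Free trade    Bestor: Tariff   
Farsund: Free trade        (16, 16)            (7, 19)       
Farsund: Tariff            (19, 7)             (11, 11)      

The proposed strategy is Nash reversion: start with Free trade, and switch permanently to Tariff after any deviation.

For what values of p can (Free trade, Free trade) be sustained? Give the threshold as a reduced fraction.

3/8

Expected cooperation value is 16 + p·16 + p²·16 + … = 16/(1−p); deviation gives 19 + p·11/(1−p).
16 ≥ 19(1−p) + 11p ⇒ 8p ≥ 3 ⇒ p ≥ 3/8.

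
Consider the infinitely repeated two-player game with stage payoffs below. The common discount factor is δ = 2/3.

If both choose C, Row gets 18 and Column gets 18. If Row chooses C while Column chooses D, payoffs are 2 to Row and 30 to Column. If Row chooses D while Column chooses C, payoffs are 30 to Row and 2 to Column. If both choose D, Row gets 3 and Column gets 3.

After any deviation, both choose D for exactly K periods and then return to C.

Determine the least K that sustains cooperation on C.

No profitable deviation requires (18−3)(δ+…+δ^K) ≥ 30−18, i.e. δ+…+δ^K ≥ 4/5 ≈ 0.8000.
With δ = 2/3, the partial sums are K=1: 0.6667, K=2: 1.1111.
K = 2 is the first length at which the sum reaches 0.8000.

2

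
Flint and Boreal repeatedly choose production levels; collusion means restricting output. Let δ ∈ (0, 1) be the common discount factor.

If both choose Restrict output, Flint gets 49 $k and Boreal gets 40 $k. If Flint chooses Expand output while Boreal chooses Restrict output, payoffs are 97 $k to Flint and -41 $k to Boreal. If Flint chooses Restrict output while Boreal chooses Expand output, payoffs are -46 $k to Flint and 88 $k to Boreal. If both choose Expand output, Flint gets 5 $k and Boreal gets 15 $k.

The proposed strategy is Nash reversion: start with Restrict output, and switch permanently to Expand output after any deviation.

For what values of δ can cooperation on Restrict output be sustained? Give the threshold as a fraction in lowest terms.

48/73

Flint's threshold: (97−49)/(97−5) = 12/23.
Boreal's threshold: (88−40)/(88−15) = 48/73.
12/23 < 48/73, so Boreal binds and δ* = 48/73.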